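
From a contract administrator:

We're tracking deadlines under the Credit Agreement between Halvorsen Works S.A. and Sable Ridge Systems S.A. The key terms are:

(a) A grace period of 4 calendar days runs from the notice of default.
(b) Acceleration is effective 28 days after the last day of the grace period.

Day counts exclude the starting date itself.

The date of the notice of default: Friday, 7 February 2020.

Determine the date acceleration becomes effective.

10 March 2020

The last day of the grace period: 4 calendar days after 7 February 2020 is 11 February 2020.
Adding 28 calendar days to 11 February 2020 gives 10 March 2020, which is the date acceleration becomes effective.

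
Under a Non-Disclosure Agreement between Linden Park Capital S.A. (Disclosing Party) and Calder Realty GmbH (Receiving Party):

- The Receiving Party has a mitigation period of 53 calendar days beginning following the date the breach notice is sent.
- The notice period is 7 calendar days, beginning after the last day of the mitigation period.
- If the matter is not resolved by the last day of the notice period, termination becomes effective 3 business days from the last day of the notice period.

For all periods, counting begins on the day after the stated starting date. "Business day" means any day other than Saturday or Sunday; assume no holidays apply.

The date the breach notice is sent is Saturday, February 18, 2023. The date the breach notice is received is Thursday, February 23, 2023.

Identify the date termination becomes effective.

April 24, 2023

Adding 53 calendar days to February 18, 2023 gives April 12, 2023, which is the last day of the mitigation period.
The last day of the notice period: April 12, 2023 + 7 days = April 19, 2023.
The date termination becomes effective: 3 business days after Wednesday, April 19, 2023, skipping weekends — Apr 20, Apr 21, Apr 24 — lands on Monday, April 24, 2023.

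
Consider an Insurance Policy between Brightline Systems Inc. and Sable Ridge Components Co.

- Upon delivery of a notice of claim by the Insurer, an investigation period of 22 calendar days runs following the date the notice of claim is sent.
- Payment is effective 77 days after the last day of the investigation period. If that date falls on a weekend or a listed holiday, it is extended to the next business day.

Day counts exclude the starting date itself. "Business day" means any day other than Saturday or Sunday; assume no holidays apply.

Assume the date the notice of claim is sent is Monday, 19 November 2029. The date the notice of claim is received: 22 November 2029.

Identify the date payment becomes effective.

Adding 22 calendar days to 19 November 2029 gives 11 December 2029, which is the last day of the investigation period.
The date payment becomes effective: 11 December 2029 + 77 days = 26 February 2030. 26 February 2030 is a Tuesday, so no roll-forward applies.

26 February 2030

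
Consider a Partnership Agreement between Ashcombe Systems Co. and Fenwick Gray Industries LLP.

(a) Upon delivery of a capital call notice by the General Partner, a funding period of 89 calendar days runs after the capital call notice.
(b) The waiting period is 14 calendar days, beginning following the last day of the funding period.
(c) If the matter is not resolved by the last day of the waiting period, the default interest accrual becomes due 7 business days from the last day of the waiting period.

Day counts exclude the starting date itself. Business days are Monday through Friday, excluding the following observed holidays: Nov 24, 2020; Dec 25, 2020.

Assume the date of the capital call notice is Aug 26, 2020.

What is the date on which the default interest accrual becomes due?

Adding 89 calendar days to Aug 26, 2020 gives Nov 23, 2020, which is the last day of the funding period.
The last day of the waiting period: 14 calendar days after Nov 23, 2020 is Dec 7, 2020.
From Monday, Dec 7, 2020, 7 business days (Dec 8, Dec 9, Dec 10, Dec 11, Dec 14, Dec 15, Dec 16, skipping weekends) brings us to Wednesday, Dec 16, 2020, which is the date on which the default interest accrual becomes due.

Dec 16, 2020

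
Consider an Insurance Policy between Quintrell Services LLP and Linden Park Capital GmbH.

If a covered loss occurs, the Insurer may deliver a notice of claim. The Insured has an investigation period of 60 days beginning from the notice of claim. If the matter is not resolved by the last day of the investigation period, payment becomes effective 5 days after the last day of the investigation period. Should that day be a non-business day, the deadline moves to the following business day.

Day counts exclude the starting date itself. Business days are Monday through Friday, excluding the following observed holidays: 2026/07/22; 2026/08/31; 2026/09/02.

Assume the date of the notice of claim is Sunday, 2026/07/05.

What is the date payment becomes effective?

2026/09/08

Adding 60 calendar days to 2026/07/05 gives 2026/09/03, which is the last day of the investigation period.
Adding 5 calendar days to 2026/09/03 gives 2026/09/08, which is the date payment becomes effective. 2026/09/08 is a Tuesday and is not a listed holiday, so no roll-forward applies.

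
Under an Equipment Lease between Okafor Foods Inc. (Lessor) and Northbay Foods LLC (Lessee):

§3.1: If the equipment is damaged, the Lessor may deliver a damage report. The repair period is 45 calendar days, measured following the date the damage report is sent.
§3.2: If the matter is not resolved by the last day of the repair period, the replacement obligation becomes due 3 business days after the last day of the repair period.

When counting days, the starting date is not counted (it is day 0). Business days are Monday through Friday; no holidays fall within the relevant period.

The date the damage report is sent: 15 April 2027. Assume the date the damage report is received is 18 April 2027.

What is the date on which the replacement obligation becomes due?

Adding 45 calendar days to 15 April 2027 gives 30 May 2027, which is the last day of the repair period.
From Sunday, 30 May 2027, 3 business days (May 31, Jun 1, Jun 2, skipping weekends) brings us to Wednesday, 2 June 2027, which is the date on which the replacement obligation becomes due.

2 June 2027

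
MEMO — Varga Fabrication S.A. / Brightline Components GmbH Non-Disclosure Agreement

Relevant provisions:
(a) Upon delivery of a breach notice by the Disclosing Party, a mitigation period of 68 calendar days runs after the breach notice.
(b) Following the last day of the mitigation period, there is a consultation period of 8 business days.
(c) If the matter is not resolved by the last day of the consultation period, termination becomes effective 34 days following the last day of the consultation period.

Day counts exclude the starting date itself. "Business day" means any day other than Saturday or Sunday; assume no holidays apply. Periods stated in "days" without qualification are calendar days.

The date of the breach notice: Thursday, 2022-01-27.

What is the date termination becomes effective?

Adding 68 calendar days to 2022-01-27 gives 2022-04-05, which is the last day of the mitigation period.
The last day of the consultation period: 8 business days after Tuesday, 2022-04-05, skipping weekends — Apr 6, Apr 7, Apr 8, Apr 11, Apr 12, Apr 13, Apr 14, Apr 15 — lands on Friday, 2022-04-15.
The date termination becomes effective: 2022-04-15 + 34 days = 2022-05-19.

2022-05-19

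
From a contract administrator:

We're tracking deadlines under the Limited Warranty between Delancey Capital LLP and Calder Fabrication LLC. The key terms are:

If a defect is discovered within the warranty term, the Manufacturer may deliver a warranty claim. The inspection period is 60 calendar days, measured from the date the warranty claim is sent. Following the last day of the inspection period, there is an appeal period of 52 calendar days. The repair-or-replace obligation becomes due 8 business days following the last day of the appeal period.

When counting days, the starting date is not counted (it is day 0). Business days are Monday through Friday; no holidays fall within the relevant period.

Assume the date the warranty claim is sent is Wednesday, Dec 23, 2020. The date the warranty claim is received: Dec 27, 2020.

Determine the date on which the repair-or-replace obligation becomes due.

Apr 26, 2021

The last day of the inspection period: Dec 23, 2020 + 60 days = Feb 21, 2021.
The last day of the appeal period: 52 calendar days after Feb 21, 2021 is Apr 14, 2021.
From Wednesday, Apr 14, 2021, 8 business days (Apr 15, Apr 16, Apr 19, Apr 20, Apr 21, Apr 22, Apr 23, Apr 26, skipping weekends) brings us to Monday, Apr 26, 2021, which is the date on which the repair-or-replace obligation becomes due.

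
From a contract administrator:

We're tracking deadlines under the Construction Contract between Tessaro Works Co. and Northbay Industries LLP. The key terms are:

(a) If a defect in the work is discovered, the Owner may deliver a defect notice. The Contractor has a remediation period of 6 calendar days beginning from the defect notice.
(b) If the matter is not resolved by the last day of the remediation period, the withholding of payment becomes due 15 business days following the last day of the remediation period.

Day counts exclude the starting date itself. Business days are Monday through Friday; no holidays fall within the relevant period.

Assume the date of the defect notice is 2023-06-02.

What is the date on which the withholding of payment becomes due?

Adding 6 calendar days to 2023-06-02 gives 2023-06-08, which is the last day of the remediation period.
From Thursday, 2023-06-08, 15 business days (Jun 9, Jun 12, Jun 13, Jun 14, …, Jun 27, Jun 28, Jun 29, skipping weekends) brings us to Thursday, 2023-06-29, which is the date on which the withholding of payment becomes due.

2023-06-29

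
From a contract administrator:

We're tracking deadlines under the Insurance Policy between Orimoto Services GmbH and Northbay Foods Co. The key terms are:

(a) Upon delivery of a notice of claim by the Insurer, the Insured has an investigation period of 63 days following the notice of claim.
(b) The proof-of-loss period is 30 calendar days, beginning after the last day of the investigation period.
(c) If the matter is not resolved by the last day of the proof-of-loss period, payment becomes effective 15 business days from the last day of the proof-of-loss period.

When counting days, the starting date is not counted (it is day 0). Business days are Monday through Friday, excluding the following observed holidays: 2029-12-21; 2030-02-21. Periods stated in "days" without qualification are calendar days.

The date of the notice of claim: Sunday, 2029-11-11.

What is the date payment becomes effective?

2030-03-06

The last day of the investigation period: 63 calendar days after 2029-11-11 is 2030-01-13.
Adding 30 calendar days to 2030-01-13 gives 2030-02-12, which is the last day of the proof-of-loss period.
From Tuesday, 2030-02-12, 15 business days (Feb 13, Feb 14, Feb 15, Feb 18, …, Mar 4, Mar 5, Mar 6, skipping weekends and the listed holiday on Feb 21) brings us to Wednesday, 2030-03-06, which is the date payment becomes effective.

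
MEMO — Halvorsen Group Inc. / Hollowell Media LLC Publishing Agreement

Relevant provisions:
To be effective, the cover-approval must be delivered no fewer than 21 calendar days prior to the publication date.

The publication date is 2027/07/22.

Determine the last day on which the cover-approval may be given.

2027/07/22 minus 21 days is 2027/07/01.

2027/07/01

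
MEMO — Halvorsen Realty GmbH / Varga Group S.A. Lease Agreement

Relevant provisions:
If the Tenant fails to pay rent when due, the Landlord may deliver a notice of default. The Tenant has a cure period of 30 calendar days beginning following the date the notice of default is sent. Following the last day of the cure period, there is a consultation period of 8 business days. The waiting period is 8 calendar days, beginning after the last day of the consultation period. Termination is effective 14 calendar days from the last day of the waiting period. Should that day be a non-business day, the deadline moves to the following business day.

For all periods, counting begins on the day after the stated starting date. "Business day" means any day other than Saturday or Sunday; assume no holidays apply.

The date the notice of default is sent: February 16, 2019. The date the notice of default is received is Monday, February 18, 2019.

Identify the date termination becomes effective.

April 19, 2019

The last day of the cure period: February 16, 2019 + 30 days = March 18, 2019.
The last day of the consultation period: 8 business days after Monday, March 18, 2019, skipping weekends — Mar 19, Mar 20, Mar 21, Mar 22, Mar 25, Mar 26, Mar 27, Mar 28 — lands on Thursday, March 28, 2019.
The last day of the waiting period: 8 calendar days after March 28, 2019 is April 5, 2019.
Adding 14 calendar days to April 5, 2019 gives April 19, 2019, which is the date termination becomes effective. April 19, 2019 is a Friday, so no roll-forward applies.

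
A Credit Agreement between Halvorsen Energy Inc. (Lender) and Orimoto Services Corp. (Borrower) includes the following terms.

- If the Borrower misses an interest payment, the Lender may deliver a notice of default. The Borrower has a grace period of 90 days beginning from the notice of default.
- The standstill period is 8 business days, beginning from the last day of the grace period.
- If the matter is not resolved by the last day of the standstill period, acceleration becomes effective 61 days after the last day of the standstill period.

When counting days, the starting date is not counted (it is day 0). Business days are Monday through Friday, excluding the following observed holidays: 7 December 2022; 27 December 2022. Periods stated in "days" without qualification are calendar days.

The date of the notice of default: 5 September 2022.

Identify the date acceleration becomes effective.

Adding 90 calendar days to 5 September 2022 gives 4 December 2022, which is the last day of the grace period.
The last day of the standstill period: 8 business days after Sunday, 4 December 2022, skipping weekends and the listed holiday on Dec 7 — Dec 5, Dec 6, Dec 8, Dec 9, Dec 12, Dec 13, Dec 14, Dec 15 — lands on Thursday, 15 December 2022.
The date acceleration becomes effective: 15 December 2022 + 61 days = 14 February 2023.

14 February 2023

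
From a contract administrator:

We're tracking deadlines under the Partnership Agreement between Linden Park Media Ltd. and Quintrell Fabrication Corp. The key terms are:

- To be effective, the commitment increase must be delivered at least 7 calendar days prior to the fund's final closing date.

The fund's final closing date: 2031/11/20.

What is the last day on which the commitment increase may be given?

2031/11/13

Counting back 7 calendar days from 2031/11/20 gives 2031/11/13.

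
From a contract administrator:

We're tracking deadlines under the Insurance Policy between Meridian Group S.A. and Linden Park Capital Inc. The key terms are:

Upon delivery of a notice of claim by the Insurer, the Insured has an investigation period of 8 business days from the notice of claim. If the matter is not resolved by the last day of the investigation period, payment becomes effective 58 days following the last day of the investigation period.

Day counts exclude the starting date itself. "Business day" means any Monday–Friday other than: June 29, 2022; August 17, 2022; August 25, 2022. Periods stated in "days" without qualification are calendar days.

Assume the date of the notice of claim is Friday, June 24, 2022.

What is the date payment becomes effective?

The last day of the investigation period: counting 8 business days from Friday, June 24, 2022 (Jun 27, Jun 28, Jun 30, Jul 1, Jul 4, Jul 5, Jul 6, Jul 7, skipping weekends and the listed holiday on Jun 29) reaches Thursday, July 7, 2022.
The date payment becomes effective: 58 calendar days after July 7, 2022 is September 3, 2022.

September 3, 2022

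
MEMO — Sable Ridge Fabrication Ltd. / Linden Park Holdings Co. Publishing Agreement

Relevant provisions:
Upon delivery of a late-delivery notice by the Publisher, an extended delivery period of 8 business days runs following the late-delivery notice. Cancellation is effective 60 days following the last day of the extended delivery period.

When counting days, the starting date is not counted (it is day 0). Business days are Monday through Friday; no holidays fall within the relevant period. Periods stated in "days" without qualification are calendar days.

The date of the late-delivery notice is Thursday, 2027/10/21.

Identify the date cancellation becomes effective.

2028/01/01

The last day of the extended delivery period: counting 8 business days from Thursday, 2027/10/21 (Oct 22, Oct 25, Oct 26, Oct 27, Oct 28, Oct 29, Nov 1, Nov 2, skipping weekends) reaches Tuesday, 2027/11/02.
The date cancellation becomes effective: 2027/11/02 + 60 days = 2028/01/01.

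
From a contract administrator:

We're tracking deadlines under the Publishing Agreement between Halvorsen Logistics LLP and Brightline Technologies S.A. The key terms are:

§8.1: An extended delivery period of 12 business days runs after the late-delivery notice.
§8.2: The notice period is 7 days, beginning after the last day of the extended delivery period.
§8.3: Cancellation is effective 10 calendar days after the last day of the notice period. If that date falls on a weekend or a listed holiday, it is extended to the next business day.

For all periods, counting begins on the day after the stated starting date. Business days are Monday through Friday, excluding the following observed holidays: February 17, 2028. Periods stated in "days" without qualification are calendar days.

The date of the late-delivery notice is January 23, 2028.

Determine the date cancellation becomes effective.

The last day of the extended delivery period: counting 12 business days from Sunday, January 23, 2028 (Jan 24, Jan 25, Jan 26, Jan 27, …, Feb 4, Feb 7, Feb 8, skipping weekends) reaches Tuesday, February 8, 2028.
The last day of the notice period: February 8, 2028 + 7 days = February 15, 2028.
The date cancellation becomes effective: February 15, 2028 + 10 days = February 25, 2028. February 25, 2028 is a Friday and is not a listed holiday, so no roll-forward applies.

February 25, 2028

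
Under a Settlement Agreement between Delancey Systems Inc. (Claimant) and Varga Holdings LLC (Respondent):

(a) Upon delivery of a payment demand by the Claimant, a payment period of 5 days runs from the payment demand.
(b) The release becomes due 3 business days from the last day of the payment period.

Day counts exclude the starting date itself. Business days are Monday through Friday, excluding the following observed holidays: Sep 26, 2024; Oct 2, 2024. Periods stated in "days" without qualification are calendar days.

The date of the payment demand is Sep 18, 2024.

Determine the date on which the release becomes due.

Sep 27, 2024

The last day of the payment period: 5 calendar days after Sep 18, 2024 is Sep 23, 2024.
The date on which the release becomes due: counting 3 business days from Monday, Sep 23, 2024 (Sep 24, Sep 25, Sep 27, skipping weekends and the listed holiday on Sep 26) reaches Friday, Sep 27, 2024.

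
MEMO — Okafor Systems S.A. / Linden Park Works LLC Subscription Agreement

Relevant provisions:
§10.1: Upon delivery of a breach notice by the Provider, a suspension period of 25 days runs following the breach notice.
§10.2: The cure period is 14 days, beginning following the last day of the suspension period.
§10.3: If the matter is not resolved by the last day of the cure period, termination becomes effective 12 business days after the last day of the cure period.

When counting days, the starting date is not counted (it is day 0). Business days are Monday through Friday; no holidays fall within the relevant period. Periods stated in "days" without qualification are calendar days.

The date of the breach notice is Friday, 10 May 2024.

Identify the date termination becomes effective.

4 July 2024

Adding 25 calendar days to 10 May 2024 gives 4 June 2024, which is the last day of the suspension period.
The last day of the cure period: 4 June 2024 + 14 days = 18 June 2024.
The date termination becomes effective: counting 12 business days from Tuesday, 18 June 2024 (Jun 19, Jun 20, Jun 21, Jun 24, …, Jul 2, Jul 3, Jul 4, skipping weekends) reaches Thursday, 4 July 2024.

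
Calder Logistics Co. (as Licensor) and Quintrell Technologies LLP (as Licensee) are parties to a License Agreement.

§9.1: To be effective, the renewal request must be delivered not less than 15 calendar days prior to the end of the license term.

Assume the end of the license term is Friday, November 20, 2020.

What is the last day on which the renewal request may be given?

November 5, 2020

November 20, 2020 minus 15 days is November 5, 2020.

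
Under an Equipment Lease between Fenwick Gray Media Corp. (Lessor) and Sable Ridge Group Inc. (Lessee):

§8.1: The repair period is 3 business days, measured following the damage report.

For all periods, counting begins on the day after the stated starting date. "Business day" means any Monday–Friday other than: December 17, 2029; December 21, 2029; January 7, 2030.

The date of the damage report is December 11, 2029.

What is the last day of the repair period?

December 14, 2029

The last day of the repair period: 3 business days after Tuesday, December 11, 2029, skipping weekends — Dec 12, Dec 13, Dec 14 — lands on Friday, December 14, 2029.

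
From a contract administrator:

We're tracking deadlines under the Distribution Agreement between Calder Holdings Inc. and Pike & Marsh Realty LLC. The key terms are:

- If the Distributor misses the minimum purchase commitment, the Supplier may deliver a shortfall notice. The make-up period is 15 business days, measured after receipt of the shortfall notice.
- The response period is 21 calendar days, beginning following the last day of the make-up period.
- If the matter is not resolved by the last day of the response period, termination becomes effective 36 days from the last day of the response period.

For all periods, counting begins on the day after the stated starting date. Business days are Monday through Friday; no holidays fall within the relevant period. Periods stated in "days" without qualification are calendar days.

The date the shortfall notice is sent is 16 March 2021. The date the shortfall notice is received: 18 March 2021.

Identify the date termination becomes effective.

The last day of the make-up period: counting 15 business days from Thursday, 18 March 2021 (Mar 19, Mar 22, Mar 23, Mar 24, …, Apr 6, Apr 7, Apr 8, skipping weekends) reaches Thursday, 8 April 2021.
Adding 21 calendar days to 8 April 2021 gives 29 April 2021, which is the last day of the response period.
The date termination becomes effective: 29 April 2021 + 36 days = 4 June 2021.

4 June 2021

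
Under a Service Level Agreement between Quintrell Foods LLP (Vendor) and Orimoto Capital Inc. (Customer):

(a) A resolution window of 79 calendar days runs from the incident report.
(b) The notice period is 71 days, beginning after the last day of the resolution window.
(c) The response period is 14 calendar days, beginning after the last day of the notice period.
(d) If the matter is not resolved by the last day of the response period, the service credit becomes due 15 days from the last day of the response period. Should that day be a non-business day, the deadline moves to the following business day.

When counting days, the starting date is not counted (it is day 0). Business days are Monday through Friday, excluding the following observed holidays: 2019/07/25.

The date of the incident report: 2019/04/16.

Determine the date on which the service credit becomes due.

2019/10/14

The last day of the resolution window: 79 calendar days after 2019/04/16 is 2019/07/04.
The last day of the notice period: 71 calendar days after 2019/07/04 is 2019/09/13.
Adding 14 calendar days to 2019/09/13 gives 2019/09/27, which is the last day of the response period.
The date on which the service credit becomes due: 2019/09/27 + 15 days = 2019/10/12. That falls on a Saturday, so it rolls to the next business day, Monday, 2019/10/14.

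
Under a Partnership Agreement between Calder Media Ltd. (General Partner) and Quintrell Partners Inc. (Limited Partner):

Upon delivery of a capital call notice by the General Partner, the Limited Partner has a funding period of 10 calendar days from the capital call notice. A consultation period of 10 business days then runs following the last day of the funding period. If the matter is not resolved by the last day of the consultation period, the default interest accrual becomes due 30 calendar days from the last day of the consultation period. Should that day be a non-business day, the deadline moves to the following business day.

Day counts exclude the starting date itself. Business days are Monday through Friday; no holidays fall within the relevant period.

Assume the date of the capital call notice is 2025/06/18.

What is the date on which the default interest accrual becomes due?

The last day of the funding period: 10 calendar days after 2025/06/18 is 2025/06/28.
From Saturday, 2025/06/28, 10 business days (Jun 30, Jul 1, Jul 2, Jul 3, Jul 4, Jul 7, Jul 8, Jul 9, Jul 10, Jul 11, skipping weekends) brings us to Friday, 2025/07/11, which is the last day of the consultation period.
Adding 30 calendar days to 2025/07/11 gives 2025/08/10, which is the date on which the default interest accrual becomes due. That falls on a Sunday, so it rolls to the next business day, Monday, 2025/08/11.

2025/08/11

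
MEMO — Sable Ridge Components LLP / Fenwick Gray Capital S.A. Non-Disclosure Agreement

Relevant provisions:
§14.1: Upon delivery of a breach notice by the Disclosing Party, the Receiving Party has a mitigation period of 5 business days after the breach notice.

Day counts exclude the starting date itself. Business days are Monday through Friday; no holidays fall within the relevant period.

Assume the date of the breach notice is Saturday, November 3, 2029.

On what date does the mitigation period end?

From Saturday, November 3, 2029, 5 business days (Nov 5, Nov 6, Nov 7, Nov 8, Nov 9, skipping weekends) brings us to Friday, November 9, 2029, which is the last day of the mitigation period.

November 9, 2029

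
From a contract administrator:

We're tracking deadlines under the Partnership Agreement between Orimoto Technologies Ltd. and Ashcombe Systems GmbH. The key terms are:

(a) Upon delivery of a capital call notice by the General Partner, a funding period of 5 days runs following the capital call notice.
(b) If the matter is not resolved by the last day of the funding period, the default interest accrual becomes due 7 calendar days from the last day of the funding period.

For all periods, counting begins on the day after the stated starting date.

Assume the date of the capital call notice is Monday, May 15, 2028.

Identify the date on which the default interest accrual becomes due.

May 27, 2028

Adding 5 calendar days to May 15, 2028 gives May 20, 2028, which is the last day of the funding period.
The date on which the default interest accrual becomes due: 7 calendar days after May 20, 2028 is May 27, 2028.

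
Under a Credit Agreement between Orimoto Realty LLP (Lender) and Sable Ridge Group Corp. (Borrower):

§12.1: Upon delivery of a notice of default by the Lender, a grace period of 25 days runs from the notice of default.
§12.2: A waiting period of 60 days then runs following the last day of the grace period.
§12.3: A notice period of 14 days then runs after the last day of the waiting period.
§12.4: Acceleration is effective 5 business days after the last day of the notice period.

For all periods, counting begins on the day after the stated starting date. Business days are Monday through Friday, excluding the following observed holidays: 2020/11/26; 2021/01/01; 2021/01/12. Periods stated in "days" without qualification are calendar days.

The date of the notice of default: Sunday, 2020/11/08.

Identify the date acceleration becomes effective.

Adding 25 calendar days to 2020/11/08 gives 2020/12/03, which is the last day of the grace period.
The last day of the waiting period: 2020/12/03 + 60 days = 2021/02/01.
Adding 14 calendar days to 2021/02/01 gives 2021/02/15, which is the last day of the notice period.
From Monday, 2021/02/15, 5 business days (Feb 16, Feb 17, Feb 18, Feb 19, Feb 22, skipping weekends) brings us to Monday, 2021/02/22, which is the date acceleration becomes effective.

2021/02/22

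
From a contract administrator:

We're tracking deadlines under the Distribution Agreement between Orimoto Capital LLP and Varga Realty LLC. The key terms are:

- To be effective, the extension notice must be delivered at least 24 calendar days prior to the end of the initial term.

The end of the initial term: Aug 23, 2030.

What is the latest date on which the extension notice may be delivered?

Jul 30, 2030

Aug 23, 2030 minus 24 days is Jul 30, 2030.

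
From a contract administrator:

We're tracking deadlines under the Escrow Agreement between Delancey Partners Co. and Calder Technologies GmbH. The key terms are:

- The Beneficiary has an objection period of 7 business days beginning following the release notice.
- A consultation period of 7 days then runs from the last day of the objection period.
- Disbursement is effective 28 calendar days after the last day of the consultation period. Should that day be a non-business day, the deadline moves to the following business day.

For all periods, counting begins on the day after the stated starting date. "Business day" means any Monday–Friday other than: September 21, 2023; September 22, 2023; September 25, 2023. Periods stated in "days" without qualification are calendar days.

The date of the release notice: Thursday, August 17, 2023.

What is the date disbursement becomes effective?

The last day of the objection period: counting 7 business days from Thursday, August 17, 2023 (Aug 18, Aug 21, Aug 22, Aug 23, Aug 24, Aug 25, Aug 28, skipping weekends) reaches Monday, August 28, 2023.
The last day of the consultation period: 7 calendar days after August 28, 2023 is September 4, 2023.
Adding 28 calendar days to September 4, 2023 gives October 2, 2023, which is the date disbursement becomes effective. October 2, 2023 is a Monday and is not a listed holiday, so no roll-forward applies.

October 2, 2023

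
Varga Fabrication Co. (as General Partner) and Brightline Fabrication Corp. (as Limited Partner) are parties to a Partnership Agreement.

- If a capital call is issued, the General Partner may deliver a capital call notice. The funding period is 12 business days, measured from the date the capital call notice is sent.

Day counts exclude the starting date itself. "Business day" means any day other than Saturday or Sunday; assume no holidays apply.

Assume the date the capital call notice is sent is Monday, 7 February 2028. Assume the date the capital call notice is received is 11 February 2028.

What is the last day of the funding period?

The last day of the funding period: 12 business days after Monday, 7 February 2028, skipping weekends — Feb 8, Feb 9, Feb 10, Feb 11, …, Feb 21, Feb 22, Feb 23 — lands on Wednesday, 23 February 2028.

23 February 2028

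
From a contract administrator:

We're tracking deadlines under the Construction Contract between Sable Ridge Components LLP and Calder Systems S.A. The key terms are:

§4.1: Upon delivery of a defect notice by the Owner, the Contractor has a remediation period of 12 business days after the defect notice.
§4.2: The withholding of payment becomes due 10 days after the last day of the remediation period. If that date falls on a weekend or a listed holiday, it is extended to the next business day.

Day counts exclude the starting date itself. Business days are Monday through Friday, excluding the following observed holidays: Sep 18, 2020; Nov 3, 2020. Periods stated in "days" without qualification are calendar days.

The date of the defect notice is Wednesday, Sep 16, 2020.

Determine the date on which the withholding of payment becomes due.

The last day of the remediation period: counting 12 business days from Wednesday, Sep 16, 2020 (Sep 17, Sep 21, Sep 22, Sep 23, …, Oct 1, Oct 2, Oct 5, skipping weekends and the listed holiday on Sep 18) reaches Monday, Oct 5, 2020.
The date on which the withholding of payment becomes due: Oct 5, 2020 + 10 days = Oct 15, 2020. Oct 15, 2020 is a Thursday and is not a listed holiday, so no roll-forward applies.

Oct 15, 2020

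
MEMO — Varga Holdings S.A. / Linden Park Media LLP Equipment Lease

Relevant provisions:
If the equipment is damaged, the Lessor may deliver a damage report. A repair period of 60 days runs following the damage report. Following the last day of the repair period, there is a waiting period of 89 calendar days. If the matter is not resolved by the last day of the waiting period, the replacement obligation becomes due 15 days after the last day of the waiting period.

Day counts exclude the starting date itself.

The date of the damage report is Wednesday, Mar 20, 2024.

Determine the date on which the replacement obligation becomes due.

Adding 60 calendar days to Mar 20, 2024 gives May 19, 2024, which is the last day of the repair period.
The last day of the waiting period: 89 calendar days after May 19, 2024 is Aug 16, 2024.
The date on which the replacement obligation becomes due: Aug 16, 2024 + 15 days = Aug 31, 2024.

Aug 31, 2024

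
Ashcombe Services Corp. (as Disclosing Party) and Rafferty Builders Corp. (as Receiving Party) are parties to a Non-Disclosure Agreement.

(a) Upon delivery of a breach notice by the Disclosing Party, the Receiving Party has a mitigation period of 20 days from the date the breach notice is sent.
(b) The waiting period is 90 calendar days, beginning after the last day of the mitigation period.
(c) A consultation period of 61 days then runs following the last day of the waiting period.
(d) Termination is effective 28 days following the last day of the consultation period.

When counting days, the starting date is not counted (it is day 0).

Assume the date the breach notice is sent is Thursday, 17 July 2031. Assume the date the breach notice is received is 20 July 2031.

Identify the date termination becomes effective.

Adding 20 calendar days to 17 July 2031 gives 6 August 2031, which is the last day of the mitigation period.
The last day of the waiting period: 6 August 2031 + 90 days = 4 November 2031.
Adding 61 calendar days to 4 November 2031 gives 4 January 2032, which is the last day of the consultation period.
The date termination becomes effective: 4 January 2032 + 28 days = 1 February 2032.

1 February 2032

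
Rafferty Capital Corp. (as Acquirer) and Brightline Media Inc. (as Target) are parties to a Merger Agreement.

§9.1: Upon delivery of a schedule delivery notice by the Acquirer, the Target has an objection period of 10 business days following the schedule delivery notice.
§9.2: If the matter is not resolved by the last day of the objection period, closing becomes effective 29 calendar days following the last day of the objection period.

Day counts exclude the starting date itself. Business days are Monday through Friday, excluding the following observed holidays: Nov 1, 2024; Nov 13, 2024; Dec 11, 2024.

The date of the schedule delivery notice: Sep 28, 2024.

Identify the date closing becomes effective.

The last day of the objection period: 10 business days after Saturday, Sep 28, 2024, skipping weekends — Sep 30, Oct 1, Oct 2, Oct 3, Oct 4, Oct 7, Oct 8, Oct 9, Oct 10, Oct 11 — lands on Friday, Oct 11, 2024.
The date closing becomes effective: 29 calendar days after Oct 11, 2024 is Nov 9, 2024.

Nov 9, 2024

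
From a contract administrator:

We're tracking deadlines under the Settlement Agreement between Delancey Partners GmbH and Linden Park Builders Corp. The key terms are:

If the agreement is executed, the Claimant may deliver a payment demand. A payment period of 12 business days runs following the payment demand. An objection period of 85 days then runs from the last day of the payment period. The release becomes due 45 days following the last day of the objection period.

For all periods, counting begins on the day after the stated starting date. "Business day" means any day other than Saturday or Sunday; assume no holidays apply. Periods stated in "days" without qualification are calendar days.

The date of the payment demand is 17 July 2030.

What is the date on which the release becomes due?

10 December 2030

The last day of the payment period: counting 12 business days from Wednesday, 17 July 2030 (Jul 18, Jul 19, Jul 22, Jul 23, …, Jul 31, Aug 1, Aug 2, skipping weekends) reaches Friday, 2 August 2030.
The last day of the objection period: 2 August 2030 + 85 days = 26 October 2030.
The date on which the release becomes due: 45 calendar days after 26 October 2030 is 10 December 2030.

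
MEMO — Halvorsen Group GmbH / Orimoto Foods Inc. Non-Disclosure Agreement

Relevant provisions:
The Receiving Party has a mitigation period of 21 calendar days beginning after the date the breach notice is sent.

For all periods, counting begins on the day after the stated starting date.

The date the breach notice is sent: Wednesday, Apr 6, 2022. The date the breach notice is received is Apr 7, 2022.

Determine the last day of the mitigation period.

Apr 27, 2022

The last day of the mitigation period: Apr 6, 2022 + 21 days = Apr 27, 2022.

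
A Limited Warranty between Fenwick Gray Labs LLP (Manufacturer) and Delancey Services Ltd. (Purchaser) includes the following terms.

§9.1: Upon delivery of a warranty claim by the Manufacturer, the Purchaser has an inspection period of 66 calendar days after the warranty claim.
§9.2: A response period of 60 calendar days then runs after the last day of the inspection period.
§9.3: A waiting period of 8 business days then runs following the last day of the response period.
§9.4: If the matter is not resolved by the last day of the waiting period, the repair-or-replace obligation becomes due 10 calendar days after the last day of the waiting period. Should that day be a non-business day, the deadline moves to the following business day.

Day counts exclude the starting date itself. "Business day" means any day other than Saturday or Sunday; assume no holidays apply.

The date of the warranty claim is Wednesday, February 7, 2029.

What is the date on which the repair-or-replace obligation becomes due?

July 5, 2029

The last day of the inspection period: 66 calendar days after February 7, 2029 is April 14, 2029.
The last day of the response period: 60 calendar days after April 14, 2029 is June 13, 2029.
From Wednesday, June 13, 2029, 8 business days (Jun 14, Jun 15, Jun 18, Jun 19, Jun 20, Jun 21, Jun 22, Jun 25, skipping weekends) brings us to Monday, June 25, 2029, which is the last day of the waiting period.
Adding 10 calendar days to June 25, 2029 gives July 5, 2029, which is the date on which the repair-or-replace obligation becomes due. July 5, 2029 is a Thursday, so no roll-forward applies.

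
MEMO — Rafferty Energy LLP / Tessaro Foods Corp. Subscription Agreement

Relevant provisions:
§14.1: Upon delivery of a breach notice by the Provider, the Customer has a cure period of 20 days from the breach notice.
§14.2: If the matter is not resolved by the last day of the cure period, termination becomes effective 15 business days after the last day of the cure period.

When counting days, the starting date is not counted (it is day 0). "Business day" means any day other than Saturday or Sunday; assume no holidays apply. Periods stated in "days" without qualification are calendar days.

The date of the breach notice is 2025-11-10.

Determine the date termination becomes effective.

Adding 20 calendar days to 2025-11-10 gives 2025-11-30, which is the last day of the cure period.
The date termination becomes effective: counting 15 business days from Sunday, 2025-11-30 (Dec 1, Dec 2, Dec 3, Dec 4, …, Dec 17, Dec 18, Dec 19, skipping weekends) reaches Friday, 2025-12-19.

2025-12-19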